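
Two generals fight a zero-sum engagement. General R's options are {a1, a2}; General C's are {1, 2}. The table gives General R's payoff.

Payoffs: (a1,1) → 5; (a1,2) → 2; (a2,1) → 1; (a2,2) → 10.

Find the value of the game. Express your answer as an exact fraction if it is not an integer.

Row minima: a1 → 2, a2 → 1; maximin = 2.
Column maxima: 1 → 5, 2 → 10; minimax = 5.
2 ≠ 5, so there is no saddle point; optimal play is mixed.
Let General R play a1 with probability p. Expected payoff against 1: 5p + 1(1−p) = 4p + 1; against 2: 2p + 10(1−p) = −8p + 10.
Setting these equal: 4p + 1 = −8p + 10 ⇒ 12p = 9 ⇒ p = 3/4, and the value is (4)·(3/4) + 1 = 4.
For General C: with q = P(1), equating a1's and a2's payoffs gives 3q + 2 = −9q + 10 ⇒ q = 2/3.

4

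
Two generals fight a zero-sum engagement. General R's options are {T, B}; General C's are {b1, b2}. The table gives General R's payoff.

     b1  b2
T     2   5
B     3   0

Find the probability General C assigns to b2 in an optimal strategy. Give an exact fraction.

Row minima: T → 2, B → 0; maximin = 2.
Column maxima: b1 → 3, b2 → 5; minimax = 3.
2 ≠ 3, so there is no saddle point; optimal play is mixed.
Let General R play T with probability p. Expected payoff against b1: 2p + 3(1−p) = −p + 3; against b2: 5p + 0(1−p) = 5p.
Setting these equal: −p + 3 = 5p ⇒ −6p = -3 ⇒ p = 1/2, and the value is (-1)·(1/2) + 3 = 5/2.
For General C: with q = P(b1), equating T's and B's payoffs gives −3q + 5 = 3q ⇒ q = 5/6.

1/6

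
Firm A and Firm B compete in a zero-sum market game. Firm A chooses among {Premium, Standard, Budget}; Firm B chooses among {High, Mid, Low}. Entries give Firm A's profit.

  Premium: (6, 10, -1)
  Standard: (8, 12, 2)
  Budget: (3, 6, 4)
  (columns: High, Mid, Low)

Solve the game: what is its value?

Row minima: Premium → -1, Standard → 2, Budget → 3; maximin = 3.
Column maxima: High → 8, Mid → 12, Low → 4; minimax = 4.
3 ≠ 4, so there is no saddle point; optimal play is mixed.
Premium is strictly dominated by Standard, so Firm A never plays it.
Mid is strictly dominated by High (it gives Firm A strictly more in every row), so Firm B never plays it.
On the remaining 2×2 (Standard, Budget vs High, Low):
Let Firm A play Standard with probability p. Expected payoff against High: 8p + 3(1−p) = 5p + 3; against Low: 2p + 4(1−p) = −2p + 4.
Setting these equal: 5p + 3 = −2p + 4 ⇒ 7p = 1 ⇒ p = 1/7, and the value is (5)·(1/7) + 3 = 26/7.
For Firm B: with q = P(High), equating Standard's and Budget's payoffs gives 6q + 2 = −q + 4 ⇒ q = 2/7.

26/7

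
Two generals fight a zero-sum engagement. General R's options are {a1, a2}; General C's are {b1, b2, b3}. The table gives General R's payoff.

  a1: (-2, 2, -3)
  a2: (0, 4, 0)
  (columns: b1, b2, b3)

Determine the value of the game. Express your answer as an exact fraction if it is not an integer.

Row minima: a1 → -3, a2 → 0; maximin = 0.
Column maxima: b1 → 0, b2 → 4, b3 → 0; minimax = 0.
Since maximin = minimax = 0, there is a saddle point and the value is 0.

0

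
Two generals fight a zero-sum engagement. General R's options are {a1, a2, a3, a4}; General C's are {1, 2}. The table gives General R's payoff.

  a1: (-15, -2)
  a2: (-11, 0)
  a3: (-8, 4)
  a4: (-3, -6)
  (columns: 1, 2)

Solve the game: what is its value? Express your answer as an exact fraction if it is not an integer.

Row minima: a1 → -15, a2 → -11, a3 → -8, a4 → -6; maximin = -6.
Column maxima: 1 → -3, 2 → 4; minimax = -3.
-6 ≠ -3, so there is no saddle point; optimal play is mixed.
a1 is strictly dominated by a2, so General R never plays it.
a2 is strictly dominated by a3, so General R never plays it.
On the remaining 2×2 (a3, a4 vs 1, 2):
Let General R play a3 with probability p. Expected payoff against 1: (-8)p + (-3)(1−p) = −5p − 3; against 2: 4p + (-6)(1−p) = 10p − 6.
Setting these equal: −5p − 3 = 10p − 6 ⇒ −15p = -3 ⇒ p = 1/5, and the value is (-5)·(1/5) − 3 = -4.
For General C: with q = P(1), equating a3's and a4's payoffs gives −12q + 4 = 3q − 6 ⇒ q = 2/3.

-4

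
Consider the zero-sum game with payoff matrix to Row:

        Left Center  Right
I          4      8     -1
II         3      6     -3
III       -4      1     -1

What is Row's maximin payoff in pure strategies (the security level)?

Row minima: I → -1, II → -3, III → -4.
The best of these is -1.

-1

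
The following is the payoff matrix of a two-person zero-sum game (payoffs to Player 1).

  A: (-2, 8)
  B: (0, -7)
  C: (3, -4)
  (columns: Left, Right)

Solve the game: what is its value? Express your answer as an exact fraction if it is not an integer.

Row minima: A → -2, B → -7, C → -4; maximin = -2.
Column maxima: Left → 3, Right → 8; minimax = 3.
-2 ≠ 3, so there is no saddle point; optimal play is mixed.
B is strictly dominated by C, so Player 1 never plays it.
On the remaining 2×2 (A, C vs Left, Right):
Let Player 1 play A with probability p. Expected payoff against Left: (-2)p + 3(1−p) = −5p + 3; against Right: 8p + (-4)(1−p) = 12p − 4.
Setting these equal: −5p + 3 = 12p − 4 ⇒ −17p = -7 ⇒ p = 7/17, and the value is (-5)·(7/17) + 3 = 16/17.
For Player 2: with q = P(Left), equating A's and C's payoffs gives −10q + 8 = 7q − 4 ⇒ q = 12/17.

16/17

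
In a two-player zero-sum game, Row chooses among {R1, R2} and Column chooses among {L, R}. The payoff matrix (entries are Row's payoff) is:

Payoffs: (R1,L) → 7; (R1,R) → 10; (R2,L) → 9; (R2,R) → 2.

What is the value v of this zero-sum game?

Row minima: R1 → 7, R2 → 2; maximin = 7.
Column maxima: L → 9, R → 10; minimax = 9.
7 ≠ 9, so there is no saddle point; optimal play is mixed.
Let Row play R1 with probability p. Expected payoff against L: 7p + 9(1−p) = −2p + 9; against R: 10p + 2(1−p) = 8p + 2.
Setting these equal: −2p + 9 = 8p + 2 ⇒ −10p = -7 ⇒ p = 7/10, and the value is (-2)·(7/10) + 9 = 38/5.
For Column: with q = P(L), equating R1's and R2's payoffs gives −3q + 10 = 7q + 2 ⇒ q = 4/5.

38/5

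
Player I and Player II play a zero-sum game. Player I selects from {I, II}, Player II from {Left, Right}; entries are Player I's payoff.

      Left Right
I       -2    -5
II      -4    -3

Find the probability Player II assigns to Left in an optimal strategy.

1/2

Row minima: I → -5, II → -4; maximin = -4.
Column maxima: Left → -2, Right → -3; minimax = -3.
-4 ≠ -3, so there is no saddle point; optimal play is mixed.
Let Player I play I with probability p. Expected payoff against Left: (-2)p + (-4)(1−p) = 2p − 4; against Right: (-5)p + (-3)(1−p) = −2p − 3.
Setting these equal: 2p − 4 = −2p − 3 ⇒ 4p = 1 ⇒ p = 1/4, and the value is (2)·(1/4) − 4 = -7/2.
For Player II: with q = P(Left), equating I's and II's payoffs gives 3q − 5 = −q − 3 ⇒ q = 1/2.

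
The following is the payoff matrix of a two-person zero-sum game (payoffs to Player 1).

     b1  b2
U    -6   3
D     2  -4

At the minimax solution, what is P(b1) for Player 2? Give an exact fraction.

Row minima: U → -6, D → -4; maximin = -4.
Column maxima: b1 → 2, b2 → 3; minimax = 2.
-4 ≠ 2, so there is no saddle point; optimal play is mixed.
Let Player 1 play U with probability p. Expected payoff against b1: (-6)p + 2(1−p) = −8p + 2; against b2: 3p + (-4)(1−p) = 7p − 4.
Setting these equal: −8p + 2 = 7p − 4 ⇒ −15p = -6 ⇒ p = 2/5, and the value is (-8)·(2/5) + 2 = -6/5.
For Player 2: with q = P(b1), equating U's and D's payoffs gives −9q + 3 = 6q − 4 ⇒ q = 7/15.

7/15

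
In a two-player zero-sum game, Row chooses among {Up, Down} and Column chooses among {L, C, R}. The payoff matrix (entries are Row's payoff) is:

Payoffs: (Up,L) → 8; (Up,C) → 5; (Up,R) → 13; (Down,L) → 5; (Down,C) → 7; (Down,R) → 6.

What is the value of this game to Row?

Row minima: Up → 5, Down → 5; maximin = 5.
Column maxima: L → 8, C → 7, R → 13; minimax = 7.
5 ≠ 7, so there is no saddle point; optimal play is mixed.
R is strictly dominated by L (it gives Row strictly more in every row), so Column never plays it.
On the remaining 2×2 (Up, Down vs L, C):
Let Row play Up with probability p. Expected payoff against L: 8p + 5(1−p) = 3p + 5; against C: 5p + 7(1−p) = −2p + 7.
Setting these equal: 3p + 5 = −2p + 7 ⇒ 5p = 2 ⇒ p = 2/5, and the value is (3)·(2/5) + 5 = 31/5.
For Column: with q = P(L), equating Up's and Down's payoffs gives 3q + 5 = −2q + 7 ⇒ q = 2/5.

31/5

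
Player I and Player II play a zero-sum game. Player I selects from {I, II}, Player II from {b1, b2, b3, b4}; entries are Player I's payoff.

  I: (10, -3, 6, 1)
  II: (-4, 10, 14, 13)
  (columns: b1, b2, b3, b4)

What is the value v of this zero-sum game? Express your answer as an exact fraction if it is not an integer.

88/27

Row minima: I → -3, II → -4; maximin = -3.
Column maxima: b1 → 10, b2 → 10, b3 → 14, b4 → 13; minimax = 10.
-3 ≠ 10, so there is no saddle point; optimal play is mixed.
b3 is strictly dominated by b2 (it gives Player I strictly more in every row), so Player II never plays it.
b4 is strictly dominated by b2 (it gives Player I strictly more in every row), so Player II never plays it.
On the remaining 2×2 (I, II vs b1, b2):
Let Player I play I with probability p. Expected payoff against b1: 10p + (-4)(1−p) = 14p − 4; against b2: (-3)p + 10(1−p) = −13p + 10.
Setting these equal: 14p − 4 = −13p + 10 ⇒ 27p = 14 ⇒ p = 14/27, and the value is (14)·(14/27) − 4 = 88/27.
For Player II: with q = P(b1), equating I's and II's payoffs gives 13q − 3 = −14q + 10 ⇒ q = 13/27.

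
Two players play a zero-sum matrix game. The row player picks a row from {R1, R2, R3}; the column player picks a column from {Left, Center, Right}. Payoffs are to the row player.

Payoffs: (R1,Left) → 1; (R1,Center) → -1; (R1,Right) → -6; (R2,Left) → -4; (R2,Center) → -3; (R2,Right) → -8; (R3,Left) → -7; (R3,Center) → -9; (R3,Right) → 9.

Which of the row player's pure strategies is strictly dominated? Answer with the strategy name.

R1 gives a strictly higher payoff than R2 against every column: 1 > -4, -1 > -3, -6 > -8.
So R2 is strictly dominated and the row player never plays it.

R2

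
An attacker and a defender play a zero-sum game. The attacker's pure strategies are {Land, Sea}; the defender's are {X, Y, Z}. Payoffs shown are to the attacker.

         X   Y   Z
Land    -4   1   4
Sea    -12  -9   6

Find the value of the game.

Row minima: Land → -4, Sea → -12; maximin = -4.
Column maxima: X → -4, Y → 1, Z → 6; minimax = -4.
Since maximin = minimax = -4, there is a saddle point and the value is -4.

-4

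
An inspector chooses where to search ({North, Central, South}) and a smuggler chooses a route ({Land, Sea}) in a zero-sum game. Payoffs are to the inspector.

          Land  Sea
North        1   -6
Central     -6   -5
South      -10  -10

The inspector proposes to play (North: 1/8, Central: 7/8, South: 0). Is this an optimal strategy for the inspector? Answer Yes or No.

Yes

Against Land this mix gives (1/8)·1 + (7/8)·(-6) = -41/8.
Against Sea this mix gives (1/8)·(-6) + (7/8)·(-5) = -41/8.
All of the smuggler's active replies (Land, Sea) yield -41/8, and no column does worse for the inspector. The mix makes the smuggler indifferent and guarantees -41/8, so it is optimal.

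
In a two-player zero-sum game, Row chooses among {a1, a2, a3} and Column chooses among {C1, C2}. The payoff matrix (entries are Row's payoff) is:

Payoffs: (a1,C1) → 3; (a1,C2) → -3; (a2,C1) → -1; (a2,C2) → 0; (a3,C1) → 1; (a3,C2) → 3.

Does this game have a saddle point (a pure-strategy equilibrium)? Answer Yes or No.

Row minima: a1 → -3, a2 → -1, a3 → 1; maximin = 1.
Column maxima: C1 → 3, C2 → 3; minimax = 3.
1 ≠ 3, so no pure-strategy equilibrium exists.

No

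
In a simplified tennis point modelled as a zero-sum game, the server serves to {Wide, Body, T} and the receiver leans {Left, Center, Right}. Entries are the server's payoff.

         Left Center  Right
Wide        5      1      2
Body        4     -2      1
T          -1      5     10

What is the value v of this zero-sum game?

Row minima: Wide → 1, Body → -2, T → -1; maximin = 1.
Column maxima: Left → 5, Center → 5, Right → 10; minimax = 5.
1 ≠ 5, so there is no saddle point; optimal play is mixed.
Body is strictly dominated by Wide, so the server never plays it.
Right is strictly dominated by Center (it gives the server strictly more in every row), so the receiver never plays it.
On the remaining 2×2 (Wide, T vs Left, Center):
Let the server play Wide with probability p. Expected payoff against Left: 5p + (-1)(1−p) = 6p − 1; against Center: 1p + 5(1−p) = −4p + 5.
Setting these equal: 6p − 1 = −4p + 5 ⇒ 10p = 6 ⇒ p = 3/5, and the value is (6)·(3/5) − 1 = 13/5.
For the receiver: with q = P(Left), equating Wide's and T's payoffs gives 4q + 1 = −6q + 5 ⇒ q = 2/5.

13/5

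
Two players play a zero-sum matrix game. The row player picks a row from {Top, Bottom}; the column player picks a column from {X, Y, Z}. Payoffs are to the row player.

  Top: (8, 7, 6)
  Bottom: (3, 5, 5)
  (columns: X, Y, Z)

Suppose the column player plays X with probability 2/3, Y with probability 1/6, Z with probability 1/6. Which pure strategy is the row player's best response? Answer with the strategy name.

Expected payoff of Top: (2/3)·8 + (1/6)·7 + (1/6)·6 = 15/2.
Expected payoff of Bottom: (2/3)·3 + (1/6)·5 + (1/6)·5 = 11/3.
The largest is 15/2, so the row player's best response is Top.

Top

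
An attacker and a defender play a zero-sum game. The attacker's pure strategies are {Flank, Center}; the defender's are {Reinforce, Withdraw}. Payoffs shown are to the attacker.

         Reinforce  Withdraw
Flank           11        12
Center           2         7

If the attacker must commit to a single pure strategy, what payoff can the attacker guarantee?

11

Row minima: Flank → 11, Center → 2.
The best of these is 11.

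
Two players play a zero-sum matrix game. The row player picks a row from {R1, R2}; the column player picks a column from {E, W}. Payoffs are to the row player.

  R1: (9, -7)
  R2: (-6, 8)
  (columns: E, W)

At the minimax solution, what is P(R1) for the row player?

7/15

Row minima: R1 → -7, R2 → -6; maximin = -6.
Column maxima: E → 9, W → 8; minimax = 8.
-6 ≠ 8, so there is no saddle point; optimal play is mixed.
Let the row player play R1 with probability p. Expected payoff against E: 9p + (-6)(1−p) = 15p − 6; against W: (-7)p + 8(1−p) = −15p + 8.
Setting these equal: 15p − 6 = −15p + 8 ⇒ 30p = 14 ⇒ p = 7/15, and the value is (15)·(7/15) − 6 = 1.
For the column player: with q = P(E), equating R1's and R2's payoffs gives 16q − 7 = −14q + 8 ⇒ q = 1/2.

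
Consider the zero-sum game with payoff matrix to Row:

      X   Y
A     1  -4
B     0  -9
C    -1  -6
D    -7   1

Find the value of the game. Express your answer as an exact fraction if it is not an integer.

-27/13

Row minima: A → -4, B → -9, C → -6, D → -7; maximin = -4.
Column maxima: X → 1, Y → 1; minimax = 1.
-4 ≠ 1, so there is no saddle point; optimal play is mixed.
B is strictly dominated by A, so Row never plays it.
C is strictly dominated by A, so Row never plays it.
On the remaining 2×2 (A, D vs X, Y):
Let Row play A with probability p. Expected payoff against X: 1p + (-7)(1−p) = 8p − 7; against Y: (-4)p + 1(1−p) = −5p + 1.
Setting these equal: 8p − 7 = −5p + 1 ⇒ 13p = 8 ⇒ p = 8/13, and the value is (8)·(8/13) − 7 = -27/13.
For Column: with q = P(X), equating A's and D's payoffs gives 5q − 4 = −8q + 1 ⇒ q = 5/13.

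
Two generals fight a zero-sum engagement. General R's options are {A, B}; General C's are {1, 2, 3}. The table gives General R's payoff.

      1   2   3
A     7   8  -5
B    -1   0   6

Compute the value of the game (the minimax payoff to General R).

Row minima: A → -5, B → -1; maximin = -1.
Column maxima: 1 → 7, 2 → 8, 3 → 6; minimax = 6.
-1 ≠ 6, so there is no saddle point; optimal play is mixed.
2 is strictly dominated by 1 (it gives General R strictly more in every row), so General C never plays it.
On the remaining 2×2 (A, B vs 1, 3):
Let General R play A with probability p. Expected payoff against 1: 7p + (-1)(1−p) = 8p − 1; against 3: (-5)p + 6(1−p) = −11p + 6.
Setting these equal: 8p − 1 = −11p + 6 ⇒ 19p = 7 ⇒ p = 7/19, and the value is (8)·(7/19) − 1 = 37/19.
For General C: with q = P(1), equating A's and B's payoffs gives 12q − 5 = −7q + 6 ⇒ q = 11/19.

37/19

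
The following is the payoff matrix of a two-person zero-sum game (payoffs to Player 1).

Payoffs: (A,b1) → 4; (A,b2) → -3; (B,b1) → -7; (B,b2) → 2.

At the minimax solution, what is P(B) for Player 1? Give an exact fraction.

7/16

Row minima: A → -3, B → -7; maximin = -3.
Column maxima: b1 → 4, b2 → 2; minimax = 2.
-3 ≠ 2, so there is no saddle point; optimal play is mixed.
Let Player 1 play A with probability p. Expected payoff against b1: 4p + (-7)(1−p) = 11p − 7; against b2: (-3)p + 2(1−p) = −5p + 2.
Setting these equal: 11p − 7 = −5p + 2 ⇒ 16p = 9 ⇒ p = 9/16, and the value is (11)·(9/16) − 7 = -13/16.
For Player 2: with q = P(b1), equating A's and B's payoffs gives 7q − 3 = −9q + 2 ⇒ q = 5/16.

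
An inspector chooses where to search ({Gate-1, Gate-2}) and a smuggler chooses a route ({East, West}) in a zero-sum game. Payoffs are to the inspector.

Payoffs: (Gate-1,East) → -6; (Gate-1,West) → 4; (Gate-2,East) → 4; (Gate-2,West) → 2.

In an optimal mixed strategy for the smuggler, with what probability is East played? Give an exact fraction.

1/6

Row minima: Gate-1 → -6, Gate-2 → 2; maximin = 2.
Column maxima: East → 4, West → 4; minimax = 4.
2 ≠ 4, so there is no saddle point; optimal play is mixed.
Let the inspector play Gate-1 with probability p. Expected payoff against East: (-6)p + 4(1−p) = −10p + 4; against West: 4p + 2(1−p) = 2p + 2.
Setting these equal: −10p + 4 = 2p + 2 ⇒ −12p = -2 ⇒ p = 1/6, and the value is (-10)·(1/6) + 4 = 7/3.
For the smuggler: with q = P(East), equating Gate-1's and Gate-2's payoffs gives −10q + 4 = 2q + 2 ⇒ q = 1/6.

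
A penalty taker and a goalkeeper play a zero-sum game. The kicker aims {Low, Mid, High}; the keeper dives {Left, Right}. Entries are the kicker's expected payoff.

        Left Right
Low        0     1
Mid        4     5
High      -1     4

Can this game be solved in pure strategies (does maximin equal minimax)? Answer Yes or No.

Row minima: Low → 0, Mid → 4, High → -1; maximin = 4.
Column maxima: Left → 4, Right → 5; minimax = 4.
maximin = minimax = 4, so a saddle point exists.

Yes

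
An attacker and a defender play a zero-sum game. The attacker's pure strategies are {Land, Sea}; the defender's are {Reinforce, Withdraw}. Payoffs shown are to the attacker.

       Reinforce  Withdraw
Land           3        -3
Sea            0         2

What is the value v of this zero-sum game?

3/4

Row minima: Land → -3, Sea → 0; maximin = 0.
Column maxima: Reinforce → 3, Withdraw → 2; minimax = 2.
0 ≠ 2, so there is no saddle point; optimal play is mixed.
Let the attacker play Land with probability p. Expected payoff against Reinforce: 3p + 0(1−p) = 3p; against Withdraw: (-3)p + 2(1−p) = −5p + 2.
Setting these equal: 3p = −5p + 2 ⇒ 8p = 2 ⇒ p = 1/4, and the value is (3)·(1/4) = 3/4.
For the defender: with q = P(Reinforce), equating Land's and Sea's payoffs gives 6q − 3 = −2q + 2 ⇒ q = 5/8.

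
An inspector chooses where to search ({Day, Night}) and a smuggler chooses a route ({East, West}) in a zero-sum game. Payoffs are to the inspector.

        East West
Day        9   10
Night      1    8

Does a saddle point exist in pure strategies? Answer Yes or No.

Yes

Row minima: Day → 9, Night → 1; maximin = 9.
Column maxima: East → 9, West → 10; minimax = 9.
maximin = minimax = 9, so a saddle point exists.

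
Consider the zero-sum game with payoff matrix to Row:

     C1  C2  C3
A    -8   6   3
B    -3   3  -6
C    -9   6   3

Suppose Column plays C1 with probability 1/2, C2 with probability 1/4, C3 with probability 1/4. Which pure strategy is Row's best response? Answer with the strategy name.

A

Expected payoff of A: (1/2)·(-8) + (1/4)·6 + (1/4)·3 = -7/4.
Expected payoff of B: (1/2)·(-3) + (1/4)·3 + (1/4)·(-6) = -9/4.
Expected payoff of C: (1/2)·(-9) + (1/4)·6 + (1/4)·3 = -9/4.
The largest is -7/4, so Row's best response is A.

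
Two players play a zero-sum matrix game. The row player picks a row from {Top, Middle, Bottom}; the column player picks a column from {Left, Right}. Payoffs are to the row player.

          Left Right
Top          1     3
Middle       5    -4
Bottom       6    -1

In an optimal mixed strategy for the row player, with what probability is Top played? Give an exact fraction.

7/9

Row minima: Top → 1, Middle → -4, Bottom → -1; maximin = 1.
Column maxima: Left → 6, Right → 3; minimax = 3.
1 ≠ 3, so there is no saddle point; optimal play is mixed.
Middle is strictly dominated by Bottom, so the row player never plays it.
On the remaining 2×2 (Top, Bottom vs Left, Right):
Let the row player play Top with probability p. Expected payoff against Left: 1p + 6(1−p) = −5p + 6; against Right: 3p + (-1)(1−p) = 4p − 1.
Setting these equal: −5p + 6 = 4p − 1 ⇒ −9p = -7 ⇒ p = 7/9, and the value is (-5)·(7/9) + 6 = 19/9.
For the column player: with q = P(Left), equating Top's and Bottom's payoffs gives −2q + 3 = 7q − 1 ⇒ q = 4/9.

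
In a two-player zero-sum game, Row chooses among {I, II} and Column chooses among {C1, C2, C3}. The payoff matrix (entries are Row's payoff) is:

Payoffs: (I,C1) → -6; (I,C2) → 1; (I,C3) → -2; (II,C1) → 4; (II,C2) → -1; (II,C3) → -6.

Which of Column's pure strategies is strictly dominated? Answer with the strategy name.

C2

C3 holds Row's payoff strictly below C2 in every row: -2 < 1, -6 < -1.
So C2 is strictly dominated for Column.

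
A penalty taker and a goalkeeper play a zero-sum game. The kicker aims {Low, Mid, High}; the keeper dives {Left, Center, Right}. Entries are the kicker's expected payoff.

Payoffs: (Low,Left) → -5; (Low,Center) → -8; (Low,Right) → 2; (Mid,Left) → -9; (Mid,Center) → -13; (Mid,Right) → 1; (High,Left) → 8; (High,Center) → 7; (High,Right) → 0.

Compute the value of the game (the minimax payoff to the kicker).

14/17

Row minima: Low → -8, Mid → -13, High → 0; maximin = 0.
Column maxima: Left → 8, Center → 7, Right → 2; minimax = 2.
0 ≠ 2, so there is no saddle point; optimal play is mixed.
Mid is strictly dominated by Low, so the kicker never plays it.
Left is strictly dominated by Center (it gives the kicker strictly more in every row), so the keeper never plays it.
On the remaining 2×2 (Low, High vs Center, Right):
Let the kicker play Low with probability p. Expected payoff against Center: (-8)p + 7(1−p) = −15p + 7; against Right: 2p + 0(1−p) = 2p.
Setting these equal: −15p + 7 = 2p ⇒ −17p = -7 ⇒ p = 7/17, and the value is (-15)·(7/17) + 7 = 14/17.
For the keeper: with q = P(Center), equating Low's and High's payoffs gives −10q + 2 = 7q ⇒ q = 2/17.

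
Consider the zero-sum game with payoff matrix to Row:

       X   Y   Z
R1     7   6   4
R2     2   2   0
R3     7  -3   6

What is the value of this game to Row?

Row minima: R1 → 4, R2 → 0, R3 → -3; maximin = 4.
Column maxima: X → 7, Y → 6, Z → 6; minimax = 6.
4 ≠ 6, so there is no saddle point; optimal play is mixed.
R2 is strictly dominated by R1, so Row never plays it.
With R2 eliminated, X is strictly dominated by Y (it gives Row strictly more in every remaining row), so Column never plays it.
On the remaining 2×2 (R1, R3 vs Y, Z):
Let Row play R1 with probability p. Expected payoff against Y: 6p + (-3)(1−p) = 9p − 3; against Z: 4p + 6(1−p) = −2p + 6.
Setting these equal: 9p − 3 = −2p + 6 ⇒ 11p = 9 ⇒ p = 9/11, and the value is (9)·(9/11) − 3 = 48/11.
For Column: with q = P(Y), equating R1's and R3's payoffs gives 2q + 4 = −9q + 6 ⇒ q = 2/11.

48/11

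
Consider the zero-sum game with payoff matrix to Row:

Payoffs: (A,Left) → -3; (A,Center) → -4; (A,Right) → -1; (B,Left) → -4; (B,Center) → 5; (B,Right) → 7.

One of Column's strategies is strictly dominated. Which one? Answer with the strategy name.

Left holds Row's payoff strictly below Right in every row: -3 < -1, -4 < 7.
So Right is strictly dominated for Column.

Right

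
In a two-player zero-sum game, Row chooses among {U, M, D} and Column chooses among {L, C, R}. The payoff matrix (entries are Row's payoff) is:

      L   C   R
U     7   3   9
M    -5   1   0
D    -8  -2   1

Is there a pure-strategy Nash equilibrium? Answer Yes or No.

Yes

Row minima: U → 3, M → -5, D → -8; maximin = 3.
Column maxima: L → 7, C → 3, R → 9; minimax = 3.
maximin = minimax = 3, so a saddle point exists.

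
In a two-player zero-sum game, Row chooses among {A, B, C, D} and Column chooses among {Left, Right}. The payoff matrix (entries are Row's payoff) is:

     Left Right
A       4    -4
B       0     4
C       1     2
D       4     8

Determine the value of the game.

Row minima: A → -4, B → 0, C → 1, D → 4; maximin = 4.
Column maxima: Left → 4, Right → 8; minimax = 4.
Since maximin = minimax = 4, there is a saddle point and the value is 4.

4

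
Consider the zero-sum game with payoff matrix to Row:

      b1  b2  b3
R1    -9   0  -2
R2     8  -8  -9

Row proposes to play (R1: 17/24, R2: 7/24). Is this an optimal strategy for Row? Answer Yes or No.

Yes

Against b1 this mix gives (17/24)·(-9) + (7/24)·8 = -97/24.
Against b2 this mix gives (17/24)·0 + (7/24)·(-8) = -7/3.
Against b3 this mix gives (17/24)·(-2) + (7/24)·(-9) = -97/24.
All of Column's active replies (b1, b3) yield -97/24, and no column does worse for Row. The mix makes Column indifferent and guarantees -97/24, so it is optimal.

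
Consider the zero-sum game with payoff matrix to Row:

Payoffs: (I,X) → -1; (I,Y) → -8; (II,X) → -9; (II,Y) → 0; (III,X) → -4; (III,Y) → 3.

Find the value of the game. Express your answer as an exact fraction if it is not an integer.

Row minima: I → -8, II → -9, III → -4; maximin = -4.
Column maxima: X → -1, Y → 3; minimax = -1.
-4 ≠ -1, so there is no saddle point; optimal play is mixed.
II is strictly dominated by III, so Row never plays it.
On the remaining 2×2 (I, III vs X, Y):
Let Row play I with probability p. Expected payoff against X: (-1)p + (-4)(1−p) = 3p − 4; against Y: (-8)p + 3(1−p) = −11p + 3.
Setting these equal: 3p − 4 = −11p + 3 ⇒ 14p = 7 ⇒ p = 1/2, and the value is (3)·(1/2) − 4 = -5/2.
For Column: with q = P(X), equating I's and III's payoffs gives 7q − 8 = −7q + 3 ⇒ q = 11/14.

-5/2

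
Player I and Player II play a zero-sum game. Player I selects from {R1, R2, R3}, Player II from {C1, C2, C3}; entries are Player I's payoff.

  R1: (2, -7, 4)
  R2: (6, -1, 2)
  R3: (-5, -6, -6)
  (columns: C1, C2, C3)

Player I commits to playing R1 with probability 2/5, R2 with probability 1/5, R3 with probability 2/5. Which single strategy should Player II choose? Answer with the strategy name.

If Player II plays C1, Player I's expected payoff is (2/5)·2 + (1/5)·6 + (2/5)·(-5) = 0.
If Player II plays C2, Player I's expected payoff is (2/5)·(-7) + (1/5)·(-1) + (2/5)·(-6) = -27/5.
If Player II plays C3, Player I's expected payoff is (2/5)·4 + (1/5)·2 + (2/5)·(-6) = -2/5.
Player II minimizes Player I's payoff; the smallest is -27/5, so the best response is C2.

C2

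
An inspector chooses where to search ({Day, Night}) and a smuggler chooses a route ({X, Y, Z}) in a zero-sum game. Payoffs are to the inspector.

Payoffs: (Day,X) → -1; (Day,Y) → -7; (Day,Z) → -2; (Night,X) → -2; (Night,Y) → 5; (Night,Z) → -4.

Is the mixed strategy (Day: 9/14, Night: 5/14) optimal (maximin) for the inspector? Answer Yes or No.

Against X this mix gives (9/14)·(-1) + (5/14)·(-2) = -19/14.
Against Y this mix gives (9/14)·(-7) + (5/14)·5 = -19/7.
Against Z this mix gives (9/14)·(-2) + (5/14)·(-4) = -19/7.
All of the smuggler's active replies (Y, Z) yield -19/7, and no column does worse for the inspector. The mix makes the smuggler indifferent and guarantees -19/7, so it is optimal.

Yes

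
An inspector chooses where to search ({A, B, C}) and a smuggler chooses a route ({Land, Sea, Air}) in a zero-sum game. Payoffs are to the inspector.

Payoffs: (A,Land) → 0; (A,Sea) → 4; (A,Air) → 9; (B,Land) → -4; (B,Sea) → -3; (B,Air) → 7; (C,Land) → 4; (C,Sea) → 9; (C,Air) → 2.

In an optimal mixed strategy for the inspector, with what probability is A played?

Row minima: A → 0, B → -4, C → 2; maximin = 2.
Column maxima: Land → 4, Sea → 9, Air → 9; minimax = 4.
2 ≠ 4, so there is no saddle point; optimal play is mixed.
B is strictly dominated by A, so the inspector never plays it.
Sea is strictly dominated by Land (it gives the inspector strictly more in every row), so the smuggler never plays it.
On the remaining 2×2 (A, C vs Land, Air):
Let the inspector play A with probability p. Expected payoff against Land: 0p + 4(1−p) = −4p + 4; against Air: 9p + 2(1−p) = 7p + 2.
Setting these equal: −4p + 4 = 7p + 2 ⇒ −11p = -2 ⇒ p = 2/11, and the value is (-4)·(2/11) + 4 = 36/11.
For the smuggler: with q = P(Land), equating A's and C's payoffs gives −9q + 9 = 2q + 2 ⇒ q = 7/11.

2/11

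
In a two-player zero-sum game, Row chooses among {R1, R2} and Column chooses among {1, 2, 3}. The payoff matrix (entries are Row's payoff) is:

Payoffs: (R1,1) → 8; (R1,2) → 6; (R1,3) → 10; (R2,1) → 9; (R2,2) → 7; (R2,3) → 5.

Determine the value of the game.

Row minima: R1 → 6, R2 → 5; maximin = 6.
Column maxima: 1 → 9, 2 → 7, 3 → 10; minimax = 7.
6 ≠ 7, so there is no saddle point; optimal play is mixed.
1 is strictly dominated by 2 (it gives Row strictly more in every row), so Column never plays it.
On the remaining 2×2 (R1, R2 vs 2, 3):
Let Row play R1 with probability p. Expected payoff against 2: 6p + 7(1−p) = −p + 7; against 3: 10p + 5(1−p) = 5p + 5.
Setting these equal: −p + 7 = 5p + 5 ⇒ −6p = -2 ⇒ p = 1/3, and the value is (-1)·(1/3) + 7 = 20/3.
For Column: with q = P(2), equating R1's and R2's payoffs gives −4q + 10 = 2q + 5 ⇒ q = 5/6.

20/3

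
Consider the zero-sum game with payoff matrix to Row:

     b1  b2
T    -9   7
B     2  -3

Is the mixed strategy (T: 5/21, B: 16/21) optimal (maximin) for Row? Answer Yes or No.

Against b1 this mix gives (5/21)·(-9) + (16/21)·2 = -13/21.
Against b2 this mix gives (5/21)·7 + (16/21)·(-3) = -13/21.
All of Column's active replies (b1, b2) yield -13/21, and no column does worse for Row. The mix makes Column indifferent and guarantees -13/21, so it is optimal.

Yes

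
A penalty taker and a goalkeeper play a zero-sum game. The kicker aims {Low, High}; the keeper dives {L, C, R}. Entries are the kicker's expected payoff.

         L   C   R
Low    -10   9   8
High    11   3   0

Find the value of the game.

Row minima: Low → -10, High → 0; maximin = 0.
Column maxima: L → 11, C → 9, R → 8; minimax = 8.
0 ≠ 8, so there is no saddle point; optimal play is mixed.
C is strictly dominated by R (it gives the kicker strictly more in every row), so the keeper never plays it.
On the remaining 2×2 (Low, High vs L, R):
Let the kicker play Low with probability p. Expected payoff against L: (-10)p + 11(1−p) = −21p + 11; against R: 8p + 0(1−p) = 8p.
Setting these equal: −21p + 11 = 8p ⇒ −29p = -11 ⇒ p = 11/29, and the value is (-21)·(11/29) + 11 = 88/29.
For the keeper: with q = P(L), equating Low's and High's payoffs gives −18q + 8 = 11q ⇒ q = 8/29.

88/29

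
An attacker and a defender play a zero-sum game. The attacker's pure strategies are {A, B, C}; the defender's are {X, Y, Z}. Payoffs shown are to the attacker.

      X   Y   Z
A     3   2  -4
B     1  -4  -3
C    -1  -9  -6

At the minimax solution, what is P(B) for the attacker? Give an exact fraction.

Row minima: A → -4, B → -4, C → -9; maximin = -4.
Column maxima: X → 3, Y → 2, Z → -3; minimax = -3.
-4 ≠ -3, so there is no saddle point; optimal play is mixed.
C is strictly dominated by A, so the attacker never plays it.
X is strictly dominated by Y (it gives the attacker strictly more in every row), so the defender never plays it.
On the remaining 2×2 (A, B vs Y, Z):
Let the attacker play A with probability p. Expected payoff against Y: 2p + (-4)(1−p) = 6p − 4; against Z: (-4)p + (-3)(1−p) = −p − 3.
Setting these equal: 6p − 4 = −p − 3 ⇒ 7p = 1 ⇒ p = 1/7, and the value is (6)·(1/7) − 4 = -22/7.
For the defender: with q = P(Y), equating A's and B's payoffs gives 6q − 4 = −q − 3 ⇒ q = 1/7.

6/7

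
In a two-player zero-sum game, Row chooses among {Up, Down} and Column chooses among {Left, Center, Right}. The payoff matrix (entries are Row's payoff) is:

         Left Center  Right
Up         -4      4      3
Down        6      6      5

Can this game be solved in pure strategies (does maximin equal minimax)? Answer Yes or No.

Row minima: Up → -4, Down → 5; maximin = 5.
Column maxima: Left → 6, Center → 6, Right → 5; minimax = 5.
maximin = minimax = 5, so a saddle point exists.

Yes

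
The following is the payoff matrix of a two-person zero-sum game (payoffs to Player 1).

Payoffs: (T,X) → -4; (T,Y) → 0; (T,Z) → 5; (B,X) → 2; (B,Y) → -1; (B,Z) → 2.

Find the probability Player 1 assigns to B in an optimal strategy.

4/7

Row minima: T → -4, B → -1; maximin = -1.
Column maxima: X → 2, Y → 0, Z → 5; minimax = 0.
-1 ≠ 0, so there is no saddle point; optimal play is mixed.
Z is strictly dominated by Y (it gives Player 1 strictly more in every row), so Player 2 never plays it.
On the remaining 2×2 (T, B vs X, Y):
Let Player 1 play T with probability p. Expected payoff against X: (-4)p + 2(1−p) = −6p + 2; against Y: 0p + (-1)(1−p) = p − 1.
Setting these equal: −6p + 2 = p − 1 ⇒ −7p = -3 ⇒ p = 3/7, and the value is (-6)·(3/7) + 2 = -4/7.
For Player 2: with q = P(X), equating T's and B's payoffs gives −4q = 3q − 1 ⇒ q = 1/7.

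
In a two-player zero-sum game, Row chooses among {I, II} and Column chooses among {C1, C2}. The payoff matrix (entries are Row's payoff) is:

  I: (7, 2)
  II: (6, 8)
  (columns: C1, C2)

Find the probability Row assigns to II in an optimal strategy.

5/7

Row minima: I → 2, II → 6; maximin = 6.
Column maxima: C1 → 7, C2 → 8; minimax = 7.
6 ≠ 7, so there is no saddle point; optimal play is mixed.
Let Row play I with probability p. Expected payoff against C1: 7p + 6(1−p) = p + 6; against C2: 2p + 8(1−p) = −6p + 8.
Setting these equal: p + 6 = −6p + 8 ⇒ 7p = 2 ⇒ p = 2/7, and the value is (1)·(2/7) + 6 = 44/7.
For Column: with q = P(C1), equating I's and II's payoffs gives 5q + 2 = −2q + 8 ⇒ q = 6/7.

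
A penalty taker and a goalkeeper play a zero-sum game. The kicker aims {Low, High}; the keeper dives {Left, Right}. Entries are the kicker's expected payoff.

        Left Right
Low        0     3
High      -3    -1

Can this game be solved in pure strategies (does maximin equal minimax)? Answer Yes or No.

Yes

Row minima: Low → 0, High → -3; maximin = 0.
Column maxima: Left → 0, Right → 3; minimax = 0.
maximin = minimax = 0, so a saddle point exists.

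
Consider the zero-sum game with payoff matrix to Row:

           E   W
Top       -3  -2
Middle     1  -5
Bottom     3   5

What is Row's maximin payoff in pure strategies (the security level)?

3

Row minima: Top → -3, Middle → -5, Bottom → 3.
The best of these is 3.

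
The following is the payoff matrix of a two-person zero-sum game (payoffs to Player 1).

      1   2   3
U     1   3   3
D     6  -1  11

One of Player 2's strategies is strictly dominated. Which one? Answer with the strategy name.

1 holds Player 1's payoff strictly below 3 in every row: 1 < 3, 6 < 11.
So 3 is strictly dominated for Player 2.

3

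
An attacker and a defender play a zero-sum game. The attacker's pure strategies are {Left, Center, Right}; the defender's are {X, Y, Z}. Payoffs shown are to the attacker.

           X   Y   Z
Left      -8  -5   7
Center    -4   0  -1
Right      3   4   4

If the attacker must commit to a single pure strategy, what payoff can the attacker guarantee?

Row minima: Left → -8, Center → -4, Right → 3.
The best of these is 3.

3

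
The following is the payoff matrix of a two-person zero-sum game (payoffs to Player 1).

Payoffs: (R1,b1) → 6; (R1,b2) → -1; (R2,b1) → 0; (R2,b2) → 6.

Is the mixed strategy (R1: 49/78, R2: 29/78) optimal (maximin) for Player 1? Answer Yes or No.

Against b1 this mix gives (49/78)·6 + (29/78)·0 = 49/13.
Against b2 this mix gives (49/78)·(-1) + (29/78)·6 = 125/78.
Player 2 will play b2, holding Player 1 to 125/78. Shifting weight toward the row that does better against b2 would raise this floor (the equalizing mix achieves 36/13 against both b2 and b1), so the proposed strategy is not optimal.

No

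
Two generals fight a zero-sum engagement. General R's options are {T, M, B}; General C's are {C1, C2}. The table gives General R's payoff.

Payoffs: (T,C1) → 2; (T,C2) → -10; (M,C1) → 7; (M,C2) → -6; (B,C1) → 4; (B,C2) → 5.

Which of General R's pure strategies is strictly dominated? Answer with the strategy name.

M gives a strictly higher payoff than T against every column: 7 > 2, -6 > -10.
So T is strictly dominated and General R never plays it.

T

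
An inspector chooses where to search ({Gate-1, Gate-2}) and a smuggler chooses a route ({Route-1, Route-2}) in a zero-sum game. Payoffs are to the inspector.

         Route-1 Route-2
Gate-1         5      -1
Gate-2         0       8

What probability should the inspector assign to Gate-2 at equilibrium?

3/7

Row minima: Gate-1 → -1, Gate-2 → 0; maximin = 0.
Column maxima: Route-1 → 5, Route-2 → 8; minimax = 5.
0 ≠ 5, so there is no saddle point; optimal play is mixed.
Let the inspector play Gate-1 with probability p. Expected payoff against Route-1: 5p + 0(1−p) = 5p; against Route-2: (-1)p + 8(1−p) = −9p + 8.
Setting these equal: 5p = −9p + 8 ⇒ 14p = 8 ⇒ p = 4/7, and the value is (5)·(4/7) = 20/7.
For the smuggler: with q = P(Route-1), equating Gate-1's and Gate-2's payoffs gives 6q − 1 = −8q + 8 ⇒ q = 9/14.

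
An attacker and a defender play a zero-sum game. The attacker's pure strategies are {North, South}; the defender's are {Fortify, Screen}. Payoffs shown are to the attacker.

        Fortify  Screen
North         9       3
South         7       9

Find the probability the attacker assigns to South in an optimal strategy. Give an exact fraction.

3/4

Row minima: North → 3, South → 7; maximin = 7.
Column maxima: Fortify → 9, Screen → 9; minimax = 9.
7 ≠ 9, so there is no saddle point; optimal play is mixed.
Let the attacker play North with probability p. Expected payoff against Fortify: 9p + 7(1−p) = 2p + 7; against Screen: 3p + 9(1−p) = −6p + 9.
Setting these equal: 2p + 7 = −6p + 9 ⇒ 8p = 2 ⇒ p = 1/4, and the value is (2)·(1/4) + 7 = 15/2.
For the defender: with q = P(Fortify), equating North's and South's payoffs gives 6q + 3 = −2q + 9 ⇒ q = 3/4.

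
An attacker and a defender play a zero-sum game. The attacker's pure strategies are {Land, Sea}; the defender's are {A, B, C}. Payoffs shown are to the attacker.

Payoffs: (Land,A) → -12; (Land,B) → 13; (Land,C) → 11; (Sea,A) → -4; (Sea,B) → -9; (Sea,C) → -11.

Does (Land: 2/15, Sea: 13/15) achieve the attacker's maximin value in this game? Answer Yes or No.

No

Against A this mix gives (2/15)·(-12) + (13/15)·(-4) = -76/15.
Against B this mix gives (2/15)·13 + (13/15)·(-9) = -91/15.
Against C this mix gives (2/15)·11 + (13/15)·(-11) = -121/15.
The defender will play C, holding the attacker to -121/15. Shifting weight toward the row that does better against C would raise this floor (the equalizing mix achieves -88/15 against both C and A), so the proposed strategy is not optimal.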